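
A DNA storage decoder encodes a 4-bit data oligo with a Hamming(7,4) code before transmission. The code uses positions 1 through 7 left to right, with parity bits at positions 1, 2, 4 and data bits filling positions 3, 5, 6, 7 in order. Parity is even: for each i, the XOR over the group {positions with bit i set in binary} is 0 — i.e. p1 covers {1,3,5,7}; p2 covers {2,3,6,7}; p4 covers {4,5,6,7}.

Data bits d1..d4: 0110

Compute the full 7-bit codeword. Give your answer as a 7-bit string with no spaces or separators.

Place data at non-parity positions: p1 p2 0 p4 1 1 0
p1 (pos 1,3,5,7): XOR of data positions = 0⊕1⊕0 = 1
p2 (pos 2,3,6,7): XOR of data positions = 0⊕1⊕0 = 1
p4 (pos 4,5,6,7): XOR of data positions = 1⊕1⊕0 = 0
Codeword: 1100110

1100110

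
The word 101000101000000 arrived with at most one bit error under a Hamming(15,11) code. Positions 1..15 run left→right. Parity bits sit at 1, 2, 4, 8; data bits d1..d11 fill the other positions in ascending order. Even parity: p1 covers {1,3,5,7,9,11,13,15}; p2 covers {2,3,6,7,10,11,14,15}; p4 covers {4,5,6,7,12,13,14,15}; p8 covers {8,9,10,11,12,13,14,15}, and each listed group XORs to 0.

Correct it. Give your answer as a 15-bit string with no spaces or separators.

101000101001000

s1 (pos 1,3,5,7,9,11,13,15): 1⊕1⊕0⊕1⊕1⊕0⊕0⊕0 = 0
s2 (pos 2,3,6,7,10,11,14,15): 0⊕1⊕0⊕1⊕0⊕0⊕0⊕0 = 0
s4 (pos 4,5,6,7,12,13,14,15): 0⊕0⊕0⊕1⊕0⊕0⊕0⊕0 = 1
s8 (pos 8,9,10,11,12,13,14,15): 0⊕1⊕0⊕0⊕0⊕0⊕0⊕0 = 1
Syndrome s8…s1 = 1100 → error at position 12.
Flip position 12: 101000101000000 → 101000101001000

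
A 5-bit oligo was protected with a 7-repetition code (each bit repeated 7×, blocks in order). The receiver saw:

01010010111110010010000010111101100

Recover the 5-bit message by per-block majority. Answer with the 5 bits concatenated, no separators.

01001

Block 1 (0101001): 3 ones → 0
Block 2 (0111110): 5 ones → 1
Block 3 (0100100): 2 ones → 0
Block 4 (0001011): 3 ones → 0
Block 5 (1101100): 4 ones → 1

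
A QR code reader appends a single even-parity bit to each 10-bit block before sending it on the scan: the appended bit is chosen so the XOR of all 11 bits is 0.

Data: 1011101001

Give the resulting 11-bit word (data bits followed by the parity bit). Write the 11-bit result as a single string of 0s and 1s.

10111010010

XOR of the 10 data bits: 1⊕0⊕1⊕1⊕1⊕0⊕1⊕0⊕0⊕1 = 0
Parity bit = 0 (so all 11 bits XOR to 0).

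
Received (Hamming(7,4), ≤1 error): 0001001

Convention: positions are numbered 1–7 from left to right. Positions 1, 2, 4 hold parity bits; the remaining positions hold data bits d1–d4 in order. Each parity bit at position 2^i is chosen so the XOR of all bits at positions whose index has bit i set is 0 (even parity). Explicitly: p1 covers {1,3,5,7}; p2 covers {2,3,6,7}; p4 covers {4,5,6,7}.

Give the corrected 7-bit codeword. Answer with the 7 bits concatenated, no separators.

0011001

s1 (pos 1,3,5,7): 0⊕0⊕0⊕1 = 1
s2 (pos 2,3,6,7): 0⊕0⊕0⊕1 = 1
s4 (pos 4,5,6,7): 1⊕0⊕0⊕1 = 0
Syndrome s4…s1 = 011 → error at position 3.
Flip position 3: 0001001 → 0011001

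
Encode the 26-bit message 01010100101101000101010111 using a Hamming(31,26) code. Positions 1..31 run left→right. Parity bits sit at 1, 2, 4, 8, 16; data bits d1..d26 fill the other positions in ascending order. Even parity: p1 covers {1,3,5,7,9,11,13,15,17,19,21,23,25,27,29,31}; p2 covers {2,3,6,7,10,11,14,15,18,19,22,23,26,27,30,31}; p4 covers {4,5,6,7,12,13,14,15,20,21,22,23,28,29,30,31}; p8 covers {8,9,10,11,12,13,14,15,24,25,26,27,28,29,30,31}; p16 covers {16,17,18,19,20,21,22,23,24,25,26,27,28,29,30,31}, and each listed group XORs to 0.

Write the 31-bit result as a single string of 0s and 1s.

Place data at non-parity positions: p1 p2 0 p4 1 0 1 p8 0 1 0 0 1 0 1 p16 1 0 1 0 0 0 1 0 1 0 1 0 1 1 1
p1 (pos 1,3,5,7,9,11,13,15,17,19,21,23,25,27,29,31): XOR of data positions = 0⊕1⊕1⊕0⊕0⊕1⊕1⊕1⊕1⊕0⊕1⊕1⊕1⊕1⊕1 = 1
p2 (pos 2,3,6,7,10,11,14,15,18,19,22,23,26,27,30,31): XOR of data positions = 0⊕0⊕1⊕1⊕0⊕0⊕1⊕0⊕1⊕0⊕1⊕0⊕1⊕1⊕1 = 0
p4 (pos 4,5,6,7,12,13,14,15,20,21,22,23,28,29,30,31): XOR of data positions = 1⊕0⊕1⊕0⊕1⊕0⊕1⊕0⊕0⊕0⊕1⊕0⊕1⊕1⊕1 = 0
p8 (pos 8,9,10,11,12,13,14,15,24,25,26,27,28,29,30,31): XOR of data positions = 0⊕1⊕0⊕0⊕1⊕0⊕1⊕0⊕1⊕0⊕1⊕0⊕1⊕1⊕1 = 0
p16 (pos 16,17,18,19,20,21,22,23,24,25,26,27,28,29,30,31): XOR of data positions = 1⊕0⊕1⊕0⊕0⊕0⊕1⊕0⊕1⊕0⊕1⊕0⊕1⊕1⊕1 = 0
Codeword: 1000101001001010101000101010111

1000101001001010101000101010111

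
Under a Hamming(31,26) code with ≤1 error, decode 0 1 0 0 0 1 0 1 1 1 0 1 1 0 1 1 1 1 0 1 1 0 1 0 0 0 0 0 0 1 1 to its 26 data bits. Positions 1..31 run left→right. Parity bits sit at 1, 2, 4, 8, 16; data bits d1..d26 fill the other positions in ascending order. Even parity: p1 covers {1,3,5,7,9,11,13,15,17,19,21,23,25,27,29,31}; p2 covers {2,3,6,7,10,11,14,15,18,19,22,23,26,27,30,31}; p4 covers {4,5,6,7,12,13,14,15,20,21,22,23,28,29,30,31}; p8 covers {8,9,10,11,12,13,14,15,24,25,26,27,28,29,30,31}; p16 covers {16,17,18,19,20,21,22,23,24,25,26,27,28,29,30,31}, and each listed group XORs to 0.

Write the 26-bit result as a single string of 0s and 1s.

s1 (pos 1,3,5,7,9,11,13,15,17,19,21,23,25,27,29,31): 0⊕0⊕0⊕0⊕1⊕0⊕1⊕1⊕1⊕0⊕1⊕1⊕0⊕0⊕0⊕1 = 1
s2 (pos 2,3,6,7,10,11,14,15,18,19,22,23,26,27,30,31): 1⊕0⊕1⊕0⊕1⊕0⊕0⊕1⊕1⊕0⊕0⊕1⊕0⊕0⊕1⊕1 = 0
s4 (pos 4,5,6,7,12,13,14,15,20,21,22,23,28,29,30,31): 0⊕0⊕1⊕0⊕1⊕1⊕0⊕1⊕1⊕1⊕0⊕1⊕0⊕0⊕1⊕1 = 1
s8 (pos 8,9,10,11,12,13,14,15,24,25,26,27,28,29,30,31): 1⊕1⊕1⊕0⊕1⊕1⊕0⊕1⊕0⊕0⊕0⊕0⊕0⊕0⊕1⊕1 = 0
s16 (pos 16,17,18,19,20,21,22,23,24,25,26,27,28,29,30,31): 1⊕1⊕1⊕0⊕1⊕1⊕0⊕1⊕0⊕0⊕0⊕0⊕0⊕0⊕1⊕1 = 0
Syndrome s16…s1 = 00101 → error at position 5.
Flip position 5: 0100010111011011110110100000011 → 0100110111011011110110100000011
Read data bits from positions 3,5,6,7,9,10,11,12,13,14,15,17,18,19,20,21,22,23,24,25,26,27,28,29,30,31: 01101101101110110100000011

01101101101110110100000011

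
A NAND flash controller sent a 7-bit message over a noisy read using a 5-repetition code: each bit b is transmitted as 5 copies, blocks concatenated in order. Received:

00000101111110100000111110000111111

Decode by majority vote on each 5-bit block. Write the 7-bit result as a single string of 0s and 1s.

Block 1 (00000): 0 ones → 0
Block 2 (10111): 4 ones → 1
Block 3 (11101): 4 ones → 1
Block 4 (00000): 0 ones → 0
Block 5 (11111): 5 ones → 1
Block 6 (00001): 1 one → 0
Block 7 (11111): 5 ones → 1

0110101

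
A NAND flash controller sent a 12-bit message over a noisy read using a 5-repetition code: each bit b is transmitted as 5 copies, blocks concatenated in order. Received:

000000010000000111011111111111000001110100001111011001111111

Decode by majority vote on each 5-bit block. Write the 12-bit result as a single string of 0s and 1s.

000111010111

Block 1 (00000): 0 ones → 0
Block 2 (00100): 1 one → 0
Block 3 (00000): 0 ones → 0
Block 4 (11101): 4 ones → 1
Block 5 (11111): 5 ones → 1
Block 6 (11111): 5 ones → 1
Block 7 (00000): 0 ones → 0
Block 8 (11101): 4 ones → 1
Block 9 (00001): 1 one → 0
Block 10 (11101): 4 ones → 1
Block 11 (10011): 3 ones → 1
Block 12 (11111): 5 ones → 1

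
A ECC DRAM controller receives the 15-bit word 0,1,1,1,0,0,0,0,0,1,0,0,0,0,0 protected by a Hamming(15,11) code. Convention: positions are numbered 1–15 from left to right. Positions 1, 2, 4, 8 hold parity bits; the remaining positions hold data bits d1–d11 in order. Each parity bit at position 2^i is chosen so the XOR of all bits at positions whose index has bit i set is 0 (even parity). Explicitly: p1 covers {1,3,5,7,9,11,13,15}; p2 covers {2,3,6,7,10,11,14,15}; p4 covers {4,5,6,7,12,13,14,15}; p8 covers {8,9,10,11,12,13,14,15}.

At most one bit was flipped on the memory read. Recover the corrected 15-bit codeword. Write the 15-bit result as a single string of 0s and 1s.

s1 (pos 1,3,5,7,9,11,13,15): 0⊕1⊕0⊕0⊕0⊕0⊕0⊕0 = 1
s2 (pos 2,3,6,7,10,11,14,15): 1⊕1⊕0⊕0⊕1⊕0⊕0⊕0 = 1
s4 (pos 4,5,6,7,12,13,14,15): 1⊕0⊕0⊕0⊕0⊕0⊕0⊕0 = 1
s8 (pos 8,9,10,11,12,13,14,15): 0⊕0⊕1⊕0⊕0⊕0⊕0⊕0 = 1
Syndrome s8…s1 = 1111 → error at position 15.
Flip position 15: 011100000100000 → 011100000100001

011100000100001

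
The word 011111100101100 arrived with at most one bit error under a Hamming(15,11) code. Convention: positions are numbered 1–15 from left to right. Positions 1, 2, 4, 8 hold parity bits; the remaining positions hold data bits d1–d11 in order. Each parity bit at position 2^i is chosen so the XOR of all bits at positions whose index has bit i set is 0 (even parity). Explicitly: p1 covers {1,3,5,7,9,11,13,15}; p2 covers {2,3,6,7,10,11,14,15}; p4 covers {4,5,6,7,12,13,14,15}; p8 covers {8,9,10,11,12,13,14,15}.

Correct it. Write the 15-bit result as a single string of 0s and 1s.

s1 (pos 1,3,5,7,9,11,13,15): 0⊕1⊕1⊕1⊕0⊕0⊕1⊕0 = 0
s2 (pos 2,3,6,7,10,11,14,15): 1⊕1⊕1⊕1⊕1⊕0⊕0⊕0 = 1
s4 (pos 4,5,6,7,12,13,14,15): 1⊕1⊕1⊕1⊕1⊕1⊕0⊕0 = 0
s8 (pos 8,9,10,11,12,13,14,15): 0⊕0⊕1⊕0⊕1⊕1⊕0⊕0 = 1
Syndrome s8…s1 = 1010 → error at position 10.
Flip position 10: 011111100101100 → 011111100001100

011111100001100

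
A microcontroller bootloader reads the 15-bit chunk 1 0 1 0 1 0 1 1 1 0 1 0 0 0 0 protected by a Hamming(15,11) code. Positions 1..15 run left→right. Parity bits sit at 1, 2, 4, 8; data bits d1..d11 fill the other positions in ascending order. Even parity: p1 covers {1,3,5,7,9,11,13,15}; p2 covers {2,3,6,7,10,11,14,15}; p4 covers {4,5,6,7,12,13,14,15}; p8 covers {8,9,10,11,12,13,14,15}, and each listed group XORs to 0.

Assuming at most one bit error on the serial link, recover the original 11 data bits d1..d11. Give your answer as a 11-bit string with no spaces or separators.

11011110000

s1 (pos 1,3,5,7,9,11,13,15): 1⊕1⊕1⊕1⊕1⊕1⊕0⊕0 = 0
s2 (pos 2,3,6,7,10,11,14,15): 0⊕1⊕0⊕1⊕0⊕1⊕0⊕0 = 1
s4 (pos 4,5,6,7,12,13,14,15): 0⊕1⊕0⊕1⊕0⊕0⊕0⊕0 = 0
s8 (pos 8,9,10,11,12,13,14,15): 1⊕1⊕0⊕1⊕0⊕0⊕0⊕0 = 1
Syndrome s8…s1 = 1010 → error at position 10.
Flip position 10: 101010111010000 → 101010111110000
Read data bits from positions 3,5,6,7,9,10,11,12,13,14,15: 11011110000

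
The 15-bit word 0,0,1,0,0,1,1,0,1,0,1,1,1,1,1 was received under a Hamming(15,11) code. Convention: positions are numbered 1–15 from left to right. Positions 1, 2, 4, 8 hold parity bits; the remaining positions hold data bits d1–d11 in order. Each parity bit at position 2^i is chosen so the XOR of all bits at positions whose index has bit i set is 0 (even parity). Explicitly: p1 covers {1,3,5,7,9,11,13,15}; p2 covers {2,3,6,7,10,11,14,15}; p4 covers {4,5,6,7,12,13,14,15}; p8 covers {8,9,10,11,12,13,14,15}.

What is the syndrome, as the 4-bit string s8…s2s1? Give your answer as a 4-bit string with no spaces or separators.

0000

s1 (pos 1,3,5,7,9,11,13,15): 0⊕1⊕0⊕1⊕1⊕1⊕1⊕1 = 0
s2 (pos 2,3,6,7,10,11,14,15): 0⊕1⊕1⊕1⊕0⊕1⊕1⊕1 = 0
s4 (pos 4,5,6,7,12,13,14,15): 0⊕0⊕1⊕1⊕1⊕1⊕1⊕1 = 0
s8 (pos 8,9,10,11,12,13,14,15): 0⊕1⊕0⊕1⊕1⊕1⊕1⊕1 = 0
Syndrome s8…s1 = 0000 → no error.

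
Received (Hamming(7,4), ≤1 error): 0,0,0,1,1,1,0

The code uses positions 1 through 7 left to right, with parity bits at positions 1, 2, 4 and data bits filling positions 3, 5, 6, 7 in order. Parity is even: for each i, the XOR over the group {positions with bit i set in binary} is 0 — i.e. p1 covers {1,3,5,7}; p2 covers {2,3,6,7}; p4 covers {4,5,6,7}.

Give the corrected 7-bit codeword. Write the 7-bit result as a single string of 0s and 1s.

0001111

s1 (pos 1,3,5,7): 0⊕0⊕1⊕0 = 1
s2 (pos 2,3,6,7): 0⊕0⊕1⊕0 = 1
s4 (pos 4,5,6,7): 1⊕1⊕1⊕0 = 1
Syndrome s4…s1 = 111 → error at position 7.
Flip position 7: 0001110 → 0001111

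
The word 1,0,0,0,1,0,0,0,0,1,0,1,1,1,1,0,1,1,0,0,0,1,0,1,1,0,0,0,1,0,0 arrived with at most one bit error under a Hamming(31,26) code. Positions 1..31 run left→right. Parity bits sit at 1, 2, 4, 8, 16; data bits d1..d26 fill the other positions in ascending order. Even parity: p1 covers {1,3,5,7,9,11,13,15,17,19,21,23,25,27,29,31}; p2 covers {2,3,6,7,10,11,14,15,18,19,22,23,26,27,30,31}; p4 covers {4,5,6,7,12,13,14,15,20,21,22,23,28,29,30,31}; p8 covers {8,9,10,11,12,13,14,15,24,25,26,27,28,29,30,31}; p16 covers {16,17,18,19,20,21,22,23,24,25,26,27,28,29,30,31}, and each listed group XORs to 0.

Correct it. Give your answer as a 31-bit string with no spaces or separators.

1000101001011110110001011000100

s1 (pos 1,3,5,7,9,11,13,15,17,19,21,23,25,27,29,31): 1⊕0⊕1⊕0⊕0⊕0⊕1⊕1⊕1⊕0⊕0⊕0⊕1⊕0⊕1⊕0 = 1
s2 (pos 2,3,6,7,10,11,14,15,18,19,22,23,26,27,30,31): 0⊕0⊕0⊕0⊕1⊕0⊕1⊕1⊕1⊕0⊕1⊕0⊕0⊕0⊕0⊕0 = 1
s4 (pos 4,5,6,7,12,13,14,15,20,21,22,23,28,29,30,31): 0⊕1⊕0⊕0⊕1⊕1⊕1⊕1⊕0⊕0⊕1⊕0⊕0⊕1⊕0⊕0 = 1
s8 (pos 8,9,10,11,12,13,14,15,24,25,26,27,28,29,30,31): 0⊕0⊕1⊕0⊕1⊕1⊕1⊕1⊕1⊕1⊕0⊕0⊕0⊕1⊕0⊕0 = 0
s16 (pos 16,17,18,19,20,21,22,23,24,25,26,27,28,29,30,31): 0⊕1⊕1⊕0⊕0⊕0⊕1⊕0⊕1⊕1⊕0⊕0⊕0⊕1⊕0⊕0 = 0
Syndrome s16…s1 = 00111 → error at position 7.
Flip position 7: 1000100001011110110001011000100 → 1000101001011110110001011000100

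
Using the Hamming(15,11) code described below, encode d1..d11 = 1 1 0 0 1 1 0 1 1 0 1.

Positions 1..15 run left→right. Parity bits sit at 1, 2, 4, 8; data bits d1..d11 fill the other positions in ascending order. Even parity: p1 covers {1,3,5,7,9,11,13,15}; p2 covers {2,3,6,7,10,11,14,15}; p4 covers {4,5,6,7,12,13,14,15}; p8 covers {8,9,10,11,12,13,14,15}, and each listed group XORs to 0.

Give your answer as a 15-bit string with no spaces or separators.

Place data at non-parity positions: p1 p2 1 p4 1 0 0 p8 1 1 0 1 1 0 1
p1 (pos 1,3,5,7,9,11,13,15): XOR of data positions = 1⊕1⊕0⊕1⊕0⊕1⊕1 = 1
p2 (pos 2,3,6,7,10,11,14,15): XOR of data positions = 1⊕0⊕0⊕1⊕0⊕0⊕1 = 1
p4 (pos 4,5,6,7,12,13,14,15): XOR of data positions = 1⊕0⊕0⊕1⊕1⊕0⊕1 = 0
p8 (pos 8,9,10,11,12,13,14,15): XOR of data positions = 1⊕1⊕0⊕1⊕1⊕0⊕1 = 1
Codeword: 111010011101101

111010011101101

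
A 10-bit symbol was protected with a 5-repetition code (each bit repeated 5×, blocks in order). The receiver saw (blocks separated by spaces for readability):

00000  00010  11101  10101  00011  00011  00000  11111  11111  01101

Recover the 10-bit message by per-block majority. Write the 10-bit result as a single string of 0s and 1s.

Block 1 (00000): 0 ones → 0
Block 2 (00010): 1 one → 0
Block 3 (11101): 4 ones → 1
Block 4 (10101): 3 ones → 1
Block 5 (00011): 2 ones → 0
Block 6 (00011): 2 ones → 0
Block 7 (00000): 0 ones → 0
Block 8 (11111): 5 ones → 1
Block 9 (11111): 5 ones → 1
Block 10 (01101): 3 ones → 1

0011000111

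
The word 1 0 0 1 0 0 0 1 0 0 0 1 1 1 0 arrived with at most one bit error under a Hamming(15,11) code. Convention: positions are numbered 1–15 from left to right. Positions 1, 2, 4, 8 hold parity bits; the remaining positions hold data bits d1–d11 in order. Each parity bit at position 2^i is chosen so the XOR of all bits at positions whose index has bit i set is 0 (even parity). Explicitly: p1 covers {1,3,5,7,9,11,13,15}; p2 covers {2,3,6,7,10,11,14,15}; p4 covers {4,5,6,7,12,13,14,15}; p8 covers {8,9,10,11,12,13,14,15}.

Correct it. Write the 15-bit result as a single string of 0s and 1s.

s1 (pos 1,3,5,7,9,11,13,15): 1⊕0⊕0⊕0⊕0⊕0⊕1⊕0 = 0
s2 (pos 2,3,6,7,10,11,14,15): 0⊕0⊕0⊕0⊕0⊕0⊕1⊕0 = 1
s4 (pos 4,5,6,7,12,13,14,15): 1⊕0⊕0⊕0⊕1⊕1⊕1⊕0 = 0
s8 (pos 8,9,10,11,12,13,14,15): 1⊕0⊕0⊕0⊕1⊕1⊕1⊕0 = 0
Syndrome s8…s1 = 0010 → error at position 2.
Flip position 2: 100100010001110 → 110100010001110

110100010001110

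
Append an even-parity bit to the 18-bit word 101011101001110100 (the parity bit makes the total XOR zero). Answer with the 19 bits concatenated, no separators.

XOR of the 18 data bits: 1⊕0⊕1⊕0⊕1⊕1⊕1⊕0⊕1⊕0⊕0⊕1⊕1⊕1⊕0⊕1⊕0⊕0 = 0
Parity bit = 0 (so all 19 bits XOR to 0).

1010111010011101000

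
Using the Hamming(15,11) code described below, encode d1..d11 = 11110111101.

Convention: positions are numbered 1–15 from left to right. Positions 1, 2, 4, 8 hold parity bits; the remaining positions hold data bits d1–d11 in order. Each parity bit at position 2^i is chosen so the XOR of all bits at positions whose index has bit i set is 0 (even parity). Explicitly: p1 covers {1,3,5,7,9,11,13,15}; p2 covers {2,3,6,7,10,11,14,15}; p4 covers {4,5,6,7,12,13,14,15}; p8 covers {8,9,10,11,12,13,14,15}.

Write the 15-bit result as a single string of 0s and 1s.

001011110111101

Place data at non-parity positions: p1 p2 1 p4 1 1 1 p8 0 1 1 1 1 0 1
p1 (pos 1,3,5,7,9,11,13,15): XOR of data positions = 1⊕1⊕1⊕0⊕1⊕1⊕1 = 0
p2 (pos 2,3,6,7,10,11,14,15): XOR of data positions = 1⊕1⊕1⊕1⊕1⊕0⊕1 = 0
p4 (pos 4,5,6,7,12,13,14,15): XOR of data positions = 1⊕1⊕1⊕1⊕1⊕0⊕1 = 0
p8 (pos 8,9,10,11,12,13,14,15): XOR of data positions = 0⊕1⊕1⊕1⊕1⊕0⊕1 = 1
Codeword: 001011110111101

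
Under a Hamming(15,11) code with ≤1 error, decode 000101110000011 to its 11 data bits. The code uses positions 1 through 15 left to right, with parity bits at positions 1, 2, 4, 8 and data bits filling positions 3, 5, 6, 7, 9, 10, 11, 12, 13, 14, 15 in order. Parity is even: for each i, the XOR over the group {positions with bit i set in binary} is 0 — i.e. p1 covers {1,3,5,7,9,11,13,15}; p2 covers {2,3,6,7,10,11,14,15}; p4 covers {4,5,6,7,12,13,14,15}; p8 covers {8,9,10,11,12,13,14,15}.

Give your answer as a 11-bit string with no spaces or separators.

s1 (pos 1,3,5,7,9,11,13,15): 0⊕0⊕0⊕1⊕0⊕0⊕0⊕1 = 0
s2 (pos 2,3,6,7,10,11,14,15): 0⊕0⊕1⊕1⊕0⊕0⊕1⊕1 = 0
s4 (pos 4,5,6,7,12,13,14,15): 1⊕0⊕1⊕1⊕0⊕0⊕1⊕1 = 1
s8 (pos 8,9,10,11,12,13,14,15): 1⊕0⊕0⊕0⊕0⊕0⊕1⊕1 = 1
Syndrome s8…s1 = 1100 → error at position 12.
Flip position 12: 000101110000011 → 000101110001011
Read data bits from positions 3,5,6,7,9,10,11,12,13,14,15: 00110001011

00110001011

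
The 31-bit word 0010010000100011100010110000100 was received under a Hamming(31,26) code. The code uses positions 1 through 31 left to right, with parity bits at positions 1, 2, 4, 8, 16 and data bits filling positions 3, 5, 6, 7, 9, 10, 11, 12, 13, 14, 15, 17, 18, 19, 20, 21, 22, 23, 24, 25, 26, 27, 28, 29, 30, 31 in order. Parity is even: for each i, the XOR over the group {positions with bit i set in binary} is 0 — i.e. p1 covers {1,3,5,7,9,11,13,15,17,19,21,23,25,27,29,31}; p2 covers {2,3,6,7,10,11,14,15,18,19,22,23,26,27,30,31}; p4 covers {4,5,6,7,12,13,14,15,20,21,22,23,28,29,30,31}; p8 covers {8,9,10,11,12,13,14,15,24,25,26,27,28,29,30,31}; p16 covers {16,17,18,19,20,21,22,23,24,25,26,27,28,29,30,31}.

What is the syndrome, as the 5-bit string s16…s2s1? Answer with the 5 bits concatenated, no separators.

s1 (pos 1,3,5,7,9,11,13,15,17,19,21,23,25,27,29,31): 0⊕1⊕0⊕0⊕0⊕1⊕0⊕1⊕1⊕0⊕1⊕1⊕0⊕0⊕1⊕0 = 1
s2 (pos 2,3,6,7,10,11,14,15,18,19,22,23,26,27,30,31): 0⊕1⊕1⊕0⊕0⊕1⊕0⊕1⊕0⊕0⊕0⊕1⊕0⊕0⊕0⊕0 = 1
s4 (pos 4,5,6,7,12,13,14,15,20,21,22,23,28,29,30,31): 0⊕0⊕1⊕0⊕0⊕0⊕0⊕1⊕0⊕1⊕0⊕1⊕0⊕1⊕0⊕0 = 1
s8 (pos 8,9,10,11,12,13,14,15,24,25,26,27,28,29,30,31): 0⊕0⊕0⊕1⊕0⊕0⊕0⊕1⊕1⊕0⊕0⊕0⊕0⊕1⊕0⊕0 = 0
s16 (pos 16,17,18,19,20,21,22,23,24,25,26,27,28,29,30,31): 1⊕1⊕0⊕0⊕0⊕1⊕0⊕1⊕1⊕0⊕0⊕0⊕0⊕1⊕0⊕0 = 0
Syndrome s16…s1 = 00111 → error at position 7.

00111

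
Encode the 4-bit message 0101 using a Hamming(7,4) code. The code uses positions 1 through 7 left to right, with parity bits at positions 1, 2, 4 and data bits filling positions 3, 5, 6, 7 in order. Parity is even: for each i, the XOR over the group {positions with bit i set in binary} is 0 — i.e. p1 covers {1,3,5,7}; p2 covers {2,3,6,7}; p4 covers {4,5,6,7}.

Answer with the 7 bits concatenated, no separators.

0100101

Place data at non-parity positions: p1 p2 0 p4 1 0 1
p1 (pos 1,3,5,7): XOR of data positions = 0⊕1⊕1 = 0
p2 (pos 2,3,6,7): XOR of data positions = 0⊕0⊕1 = 1
p4 (pos 4,5,6,7): XOR of data positions = 1⊕0⊕1 = 0
Codeword: 0100101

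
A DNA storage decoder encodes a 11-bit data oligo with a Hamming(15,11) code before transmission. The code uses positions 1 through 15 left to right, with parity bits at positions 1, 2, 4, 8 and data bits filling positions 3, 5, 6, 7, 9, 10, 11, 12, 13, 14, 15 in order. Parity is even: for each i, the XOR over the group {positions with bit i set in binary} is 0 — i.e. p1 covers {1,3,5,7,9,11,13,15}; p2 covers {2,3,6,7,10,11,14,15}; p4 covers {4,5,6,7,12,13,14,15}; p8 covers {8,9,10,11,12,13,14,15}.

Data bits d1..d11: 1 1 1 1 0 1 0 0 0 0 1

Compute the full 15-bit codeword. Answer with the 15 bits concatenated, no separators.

Place data at non-parity positions: p1 p2 1 p4 1 1 1 p8 0 1 0 0 0 0 1
p1 (pos 1,3,5,7,9,11,13,15): XOR of data positions = 1⊕1⊕1⊕0⊕0⊕0⊕1 = 0
p2 (pos 2,3,6,7,10,11,14,15): XOR of data positions = 1⊕1⊕1⊕1⊕0⊕0⊕1 = 1
p4 (pos 4,5,6,7,12,13,14,15): XOR of data positions = 1⊕1⊕1⊕0⊕0⊕0⊕1 = 0
p8 (pos 8,9,10,11,12,13,14,15): XOR of data positions = 0⊕1⊕0⊕0⊕0⊕0⊕1 = 0
Codeword: 011011100100001

011011100100001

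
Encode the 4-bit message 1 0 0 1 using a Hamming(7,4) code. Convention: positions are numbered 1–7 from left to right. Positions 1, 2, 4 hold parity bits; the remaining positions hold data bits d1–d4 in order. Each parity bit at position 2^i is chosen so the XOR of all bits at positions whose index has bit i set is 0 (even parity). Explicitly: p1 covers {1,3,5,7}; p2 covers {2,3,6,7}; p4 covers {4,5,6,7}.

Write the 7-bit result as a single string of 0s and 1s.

Place data at non-parity positions: p1 p2 1 p4 0 0 1
p1 (pos 1,3,5,7): XOR of data positions = 1⊕0⊕1 = 0
p2 (pos 2,3,6,7): XOR of data positions = 1⊕0⊕1 = 0
p4 (pos 4,5,6,7): XOR of data positions = 0⊕0⊕1 = 1
Codeword: 0011001

0011001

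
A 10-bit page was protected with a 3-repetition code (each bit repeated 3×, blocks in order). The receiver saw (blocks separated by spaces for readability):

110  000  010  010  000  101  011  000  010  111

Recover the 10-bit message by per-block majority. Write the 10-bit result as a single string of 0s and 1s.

1000011001

Block 1 (110): 2 ones → 1
Block 2 (000): 0 ones → 0
Block 3 (010): 1 one → 0
Block 4 (010): 1 one → 0
Block 5 (000): 0 ones → 0
Block 6 (101): 2 ones → 1
Block 7 (011): 2 ones → 1
Block 8 (000): 0 ones → 0
Block 9 (010): 1 one → 0
Block 10 (111): 3 ones → 1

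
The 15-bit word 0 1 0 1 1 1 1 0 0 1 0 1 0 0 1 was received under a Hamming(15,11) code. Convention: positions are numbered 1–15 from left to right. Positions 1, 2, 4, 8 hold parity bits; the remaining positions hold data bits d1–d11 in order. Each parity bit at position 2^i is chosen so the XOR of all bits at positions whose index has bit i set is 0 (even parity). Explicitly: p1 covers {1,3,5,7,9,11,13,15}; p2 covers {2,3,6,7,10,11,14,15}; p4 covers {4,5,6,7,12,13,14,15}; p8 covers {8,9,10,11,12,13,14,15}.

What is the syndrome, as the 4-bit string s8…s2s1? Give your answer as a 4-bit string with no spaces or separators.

1011

s1 (pos 1,3,5,7,9,11,13,15): 0⊕0⊕1⊕1⊕0⊕0⊕0⊕1 = 1
s2 (pos 2,3,6,7,10,11,14,15): 1⊕0⊕1⊕1⊕1⊕0⊕0⊕1 = 1
s4 (pos 4,5,6,7,12,13,14,15): 1⊕1⊕1⊕1⊕1⊕0⊕0⊕1 = 0
s8 (pos 8,9,10,11,12,13,14,15): 0⊕0⊕1⊕0⊕1⊕0⊕0⊕1 = 1
Syndrome s8…s1 = 1011 → error at position 11.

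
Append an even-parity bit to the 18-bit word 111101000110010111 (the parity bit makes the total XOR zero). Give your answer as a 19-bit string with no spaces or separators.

XOR of the 18 data bits: 1⊕1⊕1⊕1⊕0⊕1⊕0⊕0⊕0⊕1⊕1⊕0⊕0⊕1⊕0⊕1⊕1⊕1 = 1
Parity bit = 1 (so all 19 bits XOR to 0).

1111010001100101111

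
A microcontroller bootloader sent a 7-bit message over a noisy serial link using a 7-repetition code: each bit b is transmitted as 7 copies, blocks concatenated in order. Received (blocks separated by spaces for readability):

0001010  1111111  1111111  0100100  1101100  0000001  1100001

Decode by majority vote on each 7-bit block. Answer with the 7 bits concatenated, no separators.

Block 1 (0001010): 2 ones → 0
Block 2 (1111111): 7 ones → 1
Block 3 (1111111): 7 ones → 1
Block 4 (0100100): 2 ones → 0
Block 5 (1101100): 4 ones → 1
Block 6 (0000001): 1 one → 0
Block 7 (1100001): 3 ones → 0

0110100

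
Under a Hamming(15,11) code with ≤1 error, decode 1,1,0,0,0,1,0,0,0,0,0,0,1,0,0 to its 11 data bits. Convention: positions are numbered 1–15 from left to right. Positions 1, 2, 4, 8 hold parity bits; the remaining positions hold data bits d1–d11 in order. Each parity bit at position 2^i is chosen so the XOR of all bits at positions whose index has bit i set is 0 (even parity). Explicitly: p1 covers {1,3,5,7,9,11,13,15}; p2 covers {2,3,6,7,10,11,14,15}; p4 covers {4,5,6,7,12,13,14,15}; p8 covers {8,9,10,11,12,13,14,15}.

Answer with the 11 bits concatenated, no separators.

s1 (pos 1,3,5,7,9,11,13,15): 1⊕0⊕0⊕0⊕0⊕0⊕1⊕0 = 0
s2 (pos 2,3,6,7,10,11,14,15): 1⊕0⊕1⊕0⊕0⊕0⊕0⊕0 = 0
s4 (pos 4,5,6,7,12,13,14,15): 0⊕0⊕1⊕0⊕0⊕1⊕0⊕0 = 0
s8 (pos 8,9,10,11,12,13,14,15): 0⊕0⊕0⊕0⊕0⊕1⊕0⊕0 = 1
Syndrome s8…s1 = 1000 → error at position 8.
Flip position 8: 110001000000100 → 110001010000100
Read data bits from positions 3,5,6,7,9,10,11,12,13,14,15: 00100000100

00100000100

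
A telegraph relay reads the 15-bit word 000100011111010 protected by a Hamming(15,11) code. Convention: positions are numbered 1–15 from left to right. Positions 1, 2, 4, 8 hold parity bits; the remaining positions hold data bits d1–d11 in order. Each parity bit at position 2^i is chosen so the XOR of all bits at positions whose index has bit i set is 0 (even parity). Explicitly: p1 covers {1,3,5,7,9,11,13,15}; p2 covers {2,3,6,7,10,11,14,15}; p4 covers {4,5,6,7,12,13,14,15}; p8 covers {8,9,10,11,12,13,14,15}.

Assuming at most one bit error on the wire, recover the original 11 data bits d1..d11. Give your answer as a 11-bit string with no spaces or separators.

00101111010

s1 (pos 1,3,5,7,9,11,13,15): 0⊕0⊕0⊕0⊕1⊕1⊕0⊕0 = 0
s2 (pos 2,3,6,7,10,11,14,15): 0⊕0⊕0⊕0⊕1⊕1⊕1⊕0 = 1
s4 (pos 4,5,6,7,12,13,14,15): 1⊕0⊕0⊕0⊕1⊕0⊕1⊕0 = 1
s8 (pos 8,9,10,11,12,13,14,15): 1⊕1⊕1⊕1⊕1⊕0⊕1⊕0 = 0
Syndrome s8…s1 = 0110 → error at position 6.
Flip position 6: 000100011111010 → 000101011111010
Read data bits from positions 3,5,6,7,9,10,11,12,13,14,15: 00101111010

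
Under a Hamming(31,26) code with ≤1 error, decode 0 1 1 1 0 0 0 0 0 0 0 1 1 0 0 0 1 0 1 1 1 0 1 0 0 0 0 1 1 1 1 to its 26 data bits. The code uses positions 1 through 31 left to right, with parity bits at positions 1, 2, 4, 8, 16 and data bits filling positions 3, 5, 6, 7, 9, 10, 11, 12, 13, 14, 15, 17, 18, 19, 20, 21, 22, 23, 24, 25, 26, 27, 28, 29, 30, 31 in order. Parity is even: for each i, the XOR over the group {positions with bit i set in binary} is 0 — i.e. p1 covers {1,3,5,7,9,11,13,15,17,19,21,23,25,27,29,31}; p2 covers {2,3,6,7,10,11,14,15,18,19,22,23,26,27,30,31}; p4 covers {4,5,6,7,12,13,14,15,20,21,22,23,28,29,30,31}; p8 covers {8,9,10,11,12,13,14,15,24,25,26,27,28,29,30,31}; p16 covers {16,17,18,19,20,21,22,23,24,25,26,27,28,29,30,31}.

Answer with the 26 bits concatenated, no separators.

10000001100101110100001111

s1 (pos 1,3,5,7,9,11,13,15,17,19,21,23,25,27,29,31): 0⊕1⊕0⊕0⊕0⊕0⊕1⊕0⊕1⊕1⊕1⊕1⊕0⊕0⊕1⊕1 = 0
s2 (pos 2,3,6,7,10,11,14,15,18,19,22,23,26,27,30,31): 1⊕1⊕0⊕0⊕0⊕0⊕0⊕0⊕0⊕1⊕0⊕1⊕0⊕0⊕1⊕1 = 0
s4 (pos 4,5,6,7,12,13,14,15,20,21,22,23,28,29,30,31): 1⊕0⊕0⊕0⊕1⊕1⊕0⊕0⊕1⊕1⊕0⊕1⊕1⊕1⊕1⊕1 = 0
s8 (pos 8,9,10,11,12,13,14,15,24,25,26,27,28,29,30,31): 0⊕0⊕0⊕0⊕1⊕1⊕0⊕0⊕0⊕0⊕0⊕0⊕1⊕1⊕1⊕1 = 0
s16 (pos 16,17,18,19,20,21,22,23,24,25,26,27,28,29,30,31): 0⊕1⊕0⊕1⊕1⊕1⊕0⊕1⊕0⊕0⊕0⊕0⊕1⊕1⊕1⊕1 = 1
Syndrome s16…s1 = 10000 → error at position 16.
Flip position 16: 0111000000011000101110100001111 → 0111000000011001101110100001111
Read data bits from positions 3,5,6,7,9,10,11,12,13,14,15,17,18,19,20,21,22,23,24,25,26,27,28,29,30,31: 10000001100101110100001111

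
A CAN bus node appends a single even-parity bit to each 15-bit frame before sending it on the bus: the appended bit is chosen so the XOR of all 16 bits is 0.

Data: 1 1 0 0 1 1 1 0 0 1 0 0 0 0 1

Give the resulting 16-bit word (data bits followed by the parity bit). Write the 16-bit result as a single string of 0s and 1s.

1100111001000011

XOR of the 15 data bits: 1⊕1⊕0⊕0⊕1⊕1⊕1⊕0⊕0⊕1⊕0⊕0⊕0⊕0⊕1 = 1
Parity bit = 1 (so all 16 bits XOR to 0).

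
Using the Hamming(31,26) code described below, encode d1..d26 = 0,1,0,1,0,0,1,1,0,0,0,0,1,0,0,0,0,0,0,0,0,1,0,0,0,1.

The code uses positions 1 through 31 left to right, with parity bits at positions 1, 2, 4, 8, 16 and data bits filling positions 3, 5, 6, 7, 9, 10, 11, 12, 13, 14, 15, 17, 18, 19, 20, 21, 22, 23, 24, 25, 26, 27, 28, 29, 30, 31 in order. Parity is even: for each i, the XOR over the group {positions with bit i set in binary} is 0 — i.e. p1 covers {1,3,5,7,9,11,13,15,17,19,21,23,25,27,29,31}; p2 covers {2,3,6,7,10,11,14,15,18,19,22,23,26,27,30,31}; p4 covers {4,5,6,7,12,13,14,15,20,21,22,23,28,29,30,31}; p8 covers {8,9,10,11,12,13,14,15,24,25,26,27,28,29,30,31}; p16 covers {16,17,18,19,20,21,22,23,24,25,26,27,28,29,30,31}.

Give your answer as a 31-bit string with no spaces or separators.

1100101000110001010000000010001

Place data at non-parity positions: p1 p2 0 p4 1 0 1 p8 0 0 1 1 0 0 0 p16 0 1 0 0 0 0 0 0 0 0 1 0 0 0 1
p1 (pos 1,3,5,7,9,11,13,15,17,19,21,23,25,27,29,31): XOR of data positions = 0⊕1⊕1⊕0⊕1⊕0⊕0⊕0⊕0⊕0⊕0⊕0⊕1⊕0⊕1 = 1
p2 (pos 2,3,6,7,10,11,14,15,18,19,22,23,26,27,30,31): XOR of data positions = 0⊕0⊕1⊕0⊕1⊕0⊕0⊕1⊕0⊕0⊕0⊕0⊕1⊕0⊕1 = 1
p4 (pos 4,5,6,7,12,13,14,15,20,21,22,23,28,29,30,31): XOR of data positions = 1⊕0⊕1⊕1⊕0⊕0⊕0⊕0⊕0⊕0⊕0⊕0⊕0⊕0⊕1 = 0
p8 (pos 8,9,10,11,12,13,14,15,24,25,26,27,28,29,30,31): XOR of data positions = 0⊕0⊕1⊕1⊕0⊕0⊕0⊕0⊕0⊕0⊕1⊕0⊕0⊕0⊕1 = 0
p16 (pos 16,17,18,19,20,21,22,23,24,25,26,27,28,29,30,31): XOR of data positions = 0⊕1⊕0⊕0⊕0⊕0⊕0⊕0⊕0⊕0⊕1⊕0⊕0⊕0⊕1 = 1
Codeword: 1100101000110001010000000010001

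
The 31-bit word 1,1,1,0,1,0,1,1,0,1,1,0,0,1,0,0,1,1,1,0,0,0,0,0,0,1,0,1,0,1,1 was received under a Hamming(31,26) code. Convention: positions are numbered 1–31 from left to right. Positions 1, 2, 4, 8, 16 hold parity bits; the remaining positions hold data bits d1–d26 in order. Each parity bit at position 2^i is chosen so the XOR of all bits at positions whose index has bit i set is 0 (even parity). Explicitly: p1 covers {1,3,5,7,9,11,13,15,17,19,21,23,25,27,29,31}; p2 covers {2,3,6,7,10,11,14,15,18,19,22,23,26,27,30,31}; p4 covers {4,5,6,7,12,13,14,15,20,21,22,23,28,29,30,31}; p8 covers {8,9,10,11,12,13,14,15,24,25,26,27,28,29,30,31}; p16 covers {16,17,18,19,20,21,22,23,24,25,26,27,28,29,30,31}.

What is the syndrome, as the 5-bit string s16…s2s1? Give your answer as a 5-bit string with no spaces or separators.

s1 (pos 1,3,5,7,9,11,13,15,17,19,21,23,25,27,29,31): 1⊕1⊕1⊕1⊕0⊕1⊕0⊕0⊕1⊕1⊕0⊕0⊕0⊕0⊕0⊕1 = 0
s2 (pos 2,3,6,7,10,11,14,15,18,19,22,23,26,27,30,31): 1⊕1⊕0⊕1⊕1⊕1⊕1⊕0⊕1⊕1⊕0⊕0⊕1⊕0⊕1⊕1 = 1
s4 (pos 4,5,6,7,12,13,14,15,20,21,22,23,28,29,30,31): 0⊕1⊕0⊕1⊕0⊕0⊕1⊕0⊕0⊕0⊕0⊕0⊕1⊕0⊕1⊕1 = 0
s8 (pos 8,9,10,11,12,13,14,15,24,25,26,27,28,29,30,31): 1⊕0⊕1⊕1⊕0⊕0⊕1⊕0⊕0⊕0⊕1⊕0⊕1⊕0⊕1⊕1 = 0
s16 (pos 16,17,18,19,20,21,22,23,24,25,26,27,28,29,30,31): 0⊕1⊕1⊕1⊕0⊕0⊕0⊕0⊕0⊕0⊕1⊕0⊕1⊕0⊕1⊕1 = 1
Syndrome s16…s1 = 10010 → error at position 18.

10010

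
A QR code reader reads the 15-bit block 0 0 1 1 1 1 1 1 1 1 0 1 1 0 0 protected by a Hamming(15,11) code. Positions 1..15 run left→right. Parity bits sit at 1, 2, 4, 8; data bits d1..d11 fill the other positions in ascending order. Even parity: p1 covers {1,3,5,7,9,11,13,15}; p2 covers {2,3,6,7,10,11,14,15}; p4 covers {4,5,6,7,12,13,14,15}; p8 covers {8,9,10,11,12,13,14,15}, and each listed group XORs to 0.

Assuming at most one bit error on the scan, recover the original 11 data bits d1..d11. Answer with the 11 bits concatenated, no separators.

s1 (pos 1,3,5,7,9,11,13,15): 0⊕1⊕1⊕1⊕1⊕0⊕1⊕0 = 1
s2 (pos 2,3,6,7,10,11,14,15): 0⊕1⊕1⊕1⊕1⊕0⊕0⊕0 = 0
s4 (pos 4,5,6,7,12,13,14,15): 1⊕1⊕1⊕1⊕1⊕1⊕0⊕0 = 0
s8 (pos 8,9,10,11,12,13,14,15): 1⊕1⊕1⊕0⊕1⊕1⊕0⊕0 = 1
Syndrome s8…s1 = 1001 → error at position 9.
Flip position 9: 001111111101100 → 001111110101100
Read data bits from positions 3,5,6,7,9,10,11,12,13,14,15: 11110101100

11110101100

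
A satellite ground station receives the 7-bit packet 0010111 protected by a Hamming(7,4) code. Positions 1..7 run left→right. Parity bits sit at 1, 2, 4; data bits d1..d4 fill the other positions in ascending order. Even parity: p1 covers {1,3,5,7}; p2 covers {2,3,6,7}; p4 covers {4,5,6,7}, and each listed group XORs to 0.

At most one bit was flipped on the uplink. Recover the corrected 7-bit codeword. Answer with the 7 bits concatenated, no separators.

0010110

s1 (pos 1,3,5,7): 0⊕1⊕1⊕1 = 1
s2 (pos 2,3,6,7): 0⊕1⊕1⊕1 = 1
s4 (pos 4,5,6,7): 0⊕1⊕1⊕1 = 1
Syndrome s4…s1 = 111 → error at position 7.
Flip position 7: 0010111 → 0010110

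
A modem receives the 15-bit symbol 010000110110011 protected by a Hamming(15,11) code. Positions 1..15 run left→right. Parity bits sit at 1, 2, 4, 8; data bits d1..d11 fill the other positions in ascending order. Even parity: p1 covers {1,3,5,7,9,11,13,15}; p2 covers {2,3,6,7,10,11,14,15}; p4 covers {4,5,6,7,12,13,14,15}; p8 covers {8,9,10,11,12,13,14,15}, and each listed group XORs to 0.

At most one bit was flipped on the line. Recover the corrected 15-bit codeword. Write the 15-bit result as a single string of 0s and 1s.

010000110110111

s1 (pos 1,3,5,7,9,11,13,15): 0⊕0⊕0⊕1⊕0⊕1⊕0⊕1 = 1
s2 (pos 2,3,6,7,10,11,14,15): 1⊕0⊕0⊕1⊕1⊕1⊕1⊕1 = 0
s4 (pos 4,5,6,7,12,13,14,15): 0⊕0⊕0⊕1⊕0⊕0⊕1⊕1 = 1
s8 (pos 8,9,10,11,12,13,14,15): 1⊕0⊕1⊕1⊕0⊕0⊕1⊕1 = 1
Syndrome s8…s1 = 1101 → error at position 13.
Flip position 13: 010000110110011 → 010000110110111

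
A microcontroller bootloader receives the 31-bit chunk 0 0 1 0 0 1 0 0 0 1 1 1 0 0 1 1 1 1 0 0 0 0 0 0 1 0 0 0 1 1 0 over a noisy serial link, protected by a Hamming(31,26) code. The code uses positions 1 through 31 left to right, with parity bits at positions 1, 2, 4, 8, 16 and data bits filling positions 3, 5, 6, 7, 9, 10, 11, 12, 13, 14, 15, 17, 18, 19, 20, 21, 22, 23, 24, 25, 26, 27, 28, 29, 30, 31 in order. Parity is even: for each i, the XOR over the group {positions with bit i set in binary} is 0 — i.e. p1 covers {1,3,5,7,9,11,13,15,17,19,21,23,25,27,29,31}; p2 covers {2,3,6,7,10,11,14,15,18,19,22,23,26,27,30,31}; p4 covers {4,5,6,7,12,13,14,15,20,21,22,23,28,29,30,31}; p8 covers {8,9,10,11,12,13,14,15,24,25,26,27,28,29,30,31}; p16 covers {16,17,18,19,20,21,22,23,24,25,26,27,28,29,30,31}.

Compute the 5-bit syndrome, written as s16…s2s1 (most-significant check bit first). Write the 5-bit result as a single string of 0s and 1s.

01110

s1 (pos 1,3,5,7,9,11,13,15,17,19,21,23,25,27,29,31): 0⊕1⊕0⊕0⊕0⊕1⊕0⊕1⊕1⊕0⊕0⊕0⊕1⊕0⊕1⊕0 = 0
s2 (pos 2,3,6,7,10,11,14,15,18,19,22,23,26,27,30,31): 0⊕1⊕1⊕0⊕1⊕1⊕0⊕1⊕1⊕0⊕0⊕0⊕0⊕0⊕1⊕0 = 1
s4 (pos 4,5,6,7,12,13,14,15,20,21,22,23,28,29,30,31): 0⊕0⊕1⊕0⊕1⊕0⊕0⊕1⊕0⊕0⊕0⊕0⊕0⊕1⊕1⊕0 = 1
s8 (pos 8,9,10,11,12,13,14,15,24,25,26,27,28,29,30,31): 0⊕0⊕1⊕1⊕1⊕0⊕0⊕1⊕0⊕1⊕0⊕0⊕0⊕1⊕1⊕0 = 1
s16 (pos 16,17,18,19,20,21,22,23,24,25,26,27,28,29,30,31): 1⊕1⊕1⊕0⊕0⊕0⊕0⊕0⊕0⊕1⊕0⊕0⊕0⊕1⊕1⊕0 = 0
Syndrome s16…s1 = 01110 → error at position 14.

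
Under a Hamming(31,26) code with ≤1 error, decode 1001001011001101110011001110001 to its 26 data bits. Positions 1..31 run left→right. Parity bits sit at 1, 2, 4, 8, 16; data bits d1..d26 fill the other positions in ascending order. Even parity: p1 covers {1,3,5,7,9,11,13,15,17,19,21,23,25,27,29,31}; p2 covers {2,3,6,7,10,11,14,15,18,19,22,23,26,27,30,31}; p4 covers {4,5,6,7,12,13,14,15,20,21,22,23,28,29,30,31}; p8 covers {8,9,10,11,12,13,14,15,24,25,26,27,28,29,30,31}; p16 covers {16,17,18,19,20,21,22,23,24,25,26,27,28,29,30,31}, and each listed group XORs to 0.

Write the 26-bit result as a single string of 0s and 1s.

00011100110110001001110001

s1 (pos 1,3,5,7,9,11,13,15,17,19,21,23,25,27,29,31): 1⊕0⊕0⊕1⊕1⊕0⊕1⊕0⊕1⊕0⊕1⊕0⊕1⊕1⊕0⊕1 = 1
s2 (pos 2,3,6,7,10,11,14,15,18,19,22,23,26,27,30,31): 0⊕0⊕0⊕1⊕1⊕0⊕1⊕0⊕1⊕0⊕1⊕0⊕1⊕1⊕0⊕1 = 0
s4 (pos 4,5,6,7,12,13,14,15,20,21,22,23,28,29,30,31): 1⊕0⊕0⊕1⊕0⊕1⊕1⊕0⊕0⊕1⊕1⊕0⊕0⊕0⊕0⊕1 = 1
s8 (pos 8,9,10,11,12,13,14,15,24,25,26,27,28,29,30,31): 0⊕1⊕1⊕0⊕0⊕1⊕1⊕0⊕0⊕1⊕1⊕1⊕0⊕0⊕0⊕1 = 0
s16 (pos 16,17,18,19,20,21,22,23,24,25,26,27,28,29,30,31): 1⊕1⊕1⊕0⊕0⊕1⊕1⊕0⊕0⊕1⊕1⊕1⊕0⊕0⊕0⊕1 = 1
Syndrome s16…s1 = 10101 → error at position 21.
Flip position 21: 1001001011001101110011001110001 → 1001001011001101110001001110001
Read data bits from positions 3,5,6,7,9,10,11,12,13,14,15,17,18,19,20,21,22,23,24,25,26,27,28,29,30,31: 00011100110110001001110001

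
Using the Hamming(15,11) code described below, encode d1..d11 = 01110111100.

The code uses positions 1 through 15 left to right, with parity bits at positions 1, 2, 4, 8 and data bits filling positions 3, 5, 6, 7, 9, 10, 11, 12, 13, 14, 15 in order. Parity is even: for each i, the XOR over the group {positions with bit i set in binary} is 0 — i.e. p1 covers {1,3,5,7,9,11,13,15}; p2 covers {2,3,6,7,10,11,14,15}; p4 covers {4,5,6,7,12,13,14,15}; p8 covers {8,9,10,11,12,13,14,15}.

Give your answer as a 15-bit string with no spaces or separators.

Place data at non-parity positions: p1 p2 0 p4 1 1 1 p8 0 1 1 1 1 0 0
p1 (pos 1,3,5,7,9,11,13,15): XOR of data positions = 0⊕1⊕1⊕0⊕1⊕1⊕0 = 0
p2 (pos 2,3,6,7,10,11,14,15): XOR of data positions = 0⊕1⊕1⊕1⊕1⊕0⊕0 = 0
p4 (pos 4,5,6,7,12,13,14,15): XOR of data positions = 1⊕1⊕1⊕1⊕1⊕0⊕0 = 1
p8 (pos 8,9,10,11,12,13,14,15): XOR of data positions = 0⊕1⊕1⊕1⊕1⊕0⊕0 = 0
Codeword: 000111100111100

000111100111100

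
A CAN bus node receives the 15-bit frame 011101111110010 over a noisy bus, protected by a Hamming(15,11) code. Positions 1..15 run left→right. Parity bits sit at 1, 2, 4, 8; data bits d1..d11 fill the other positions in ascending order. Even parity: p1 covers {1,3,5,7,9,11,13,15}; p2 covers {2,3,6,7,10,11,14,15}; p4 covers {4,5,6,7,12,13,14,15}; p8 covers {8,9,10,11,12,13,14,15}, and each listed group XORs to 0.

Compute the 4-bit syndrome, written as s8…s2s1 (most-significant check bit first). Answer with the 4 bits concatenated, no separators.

s1 (pos 1,3,5,7,9,11,13,15): 0⊕1⊕0⊕1⊕1⊕1⊕0⊕0 = 0
s2 (pos 2,3,6,7,10,11,14,15): 1⊕1⊕1⊕1⊕1⊕1⊕1⊕0 = 1
s4 (pos 4,5,6,7,12,13,14,15): 1⊕0⊕1⊕1⊕0⊕0⊕1⊕0 = 0
s8 (pos 8,9,10,11,12,13,14,15): 1⊕1⊕1⊕1⊕0⊕0⊕1⊕0 = 1
Syndrome s8…s1 = 1010 → error at position 10.

1010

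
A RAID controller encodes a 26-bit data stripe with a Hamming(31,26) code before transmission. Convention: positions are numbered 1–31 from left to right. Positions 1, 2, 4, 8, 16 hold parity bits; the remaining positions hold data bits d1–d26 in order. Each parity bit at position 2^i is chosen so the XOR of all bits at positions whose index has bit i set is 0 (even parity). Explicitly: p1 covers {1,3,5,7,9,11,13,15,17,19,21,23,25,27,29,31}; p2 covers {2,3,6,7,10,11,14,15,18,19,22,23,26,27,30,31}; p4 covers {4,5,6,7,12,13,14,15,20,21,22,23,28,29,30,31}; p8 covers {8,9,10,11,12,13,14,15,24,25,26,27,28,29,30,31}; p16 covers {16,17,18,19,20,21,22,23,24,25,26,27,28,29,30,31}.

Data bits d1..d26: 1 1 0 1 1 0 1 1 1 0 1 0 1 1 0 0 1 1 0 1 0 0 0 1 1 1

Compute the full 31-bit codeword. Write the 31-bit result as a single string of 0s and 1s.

0010101110111010011001101000111

Place data at non-parity positions: p1 p2 1 p4 1 0 1 p8 1 0 1 1 1 0 1 p16 0 1 1 0 0 1 1 0 1 0 0 0 1 1 1
p1 (pos 1,3,5,7,9,11,13,15,17,19,21,23,25,27,29,31): XOR of data positions = 1⊕1⊕1⊕1⊕1⊕1⊕1⊕0⊕1⊕0⊕1⊕1⊕0⊕1⊕1 = 0
p2 (pos 2,3,6,7,10,11,14,15,18,19,22,23,26,27,30,31): XOR of data positions = 1⊕0⊕1⊕0⊕1⊕0⊕1⊕1⊕1⊕1⊕1⊕0⊕0⊕1⊕1 = 0
p4 (pos 4,5,6,7,12,13,14,15,20,21,22,23,28,29,30,31): XOR of data positions = 1⊕0⊕1⊕1⊕1⊕0⊕1⊕0⊕0⊕1⊕1⊕0⊕1⊕1⊕1 = 0
p8 (pos 8,9,10,11,12,13,14,15,24,25,26,27,28,29,30,31): XOR of data positions = 1⊕0⊕1⊕1⊕1⊕0⊕1⊕0⊕1⊕0⊕0⊕0⊕1⊕1⊕1 = 1
p16 (pos 16,17,18,19,20,21,22,23,24,25,26,27,28,29,30,31): XOR of data positions = 0⊕1⊕1⊕0⊕0⊕1⊕1⊕0⊕1⊕0⊕0⊕0⊕1⊕1⊕1 = 0
Codeword: 0010101110111010011001101000111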